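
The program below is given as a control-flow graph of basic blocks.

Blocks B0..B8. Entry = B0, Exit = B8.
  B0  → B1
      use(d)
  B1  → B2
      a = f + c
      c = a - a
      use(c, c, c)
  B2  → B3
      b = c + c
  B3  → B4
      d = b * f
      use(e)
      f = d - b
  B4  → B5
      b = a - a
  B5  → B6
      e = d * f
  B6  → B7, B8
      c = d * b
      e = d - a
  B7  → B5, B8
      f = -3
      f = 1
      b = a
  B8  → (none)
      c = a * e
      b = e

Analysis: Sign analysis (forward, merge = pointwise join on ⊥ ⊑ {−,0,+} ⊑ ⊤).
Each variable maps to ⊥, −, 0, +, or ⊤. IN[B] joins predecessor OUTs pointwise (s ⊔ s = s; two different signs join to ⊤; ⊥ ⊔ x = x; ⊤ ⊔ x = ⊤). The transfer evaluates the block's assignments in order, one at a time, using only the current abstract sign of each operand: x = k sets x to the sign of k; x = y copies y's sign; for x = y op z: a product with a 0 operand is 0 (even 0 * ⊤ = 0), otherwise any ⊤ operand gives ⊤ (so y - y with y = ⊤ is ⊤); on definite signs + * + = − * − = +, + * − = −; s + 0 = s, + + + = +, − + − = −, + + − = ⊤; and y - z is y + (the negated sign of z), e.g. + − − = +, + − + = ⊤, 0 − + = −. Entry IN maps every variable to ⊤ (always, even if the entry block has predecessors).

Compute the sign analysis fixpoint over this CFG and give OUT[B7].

Fixpoint table:
  B0:   IN=(all ⊤)   OUT=(all ⊤)
  B1:   IN=(all ⊤)   OUT=(all ⊤)
  B2:   IN=(all ⊤)   OUT=(all ⊤)
  B3:   IN=(all ⊤)   OUT=(all ⊤)
  B4:   IN=(all ⊤)   OUT=(all ⊤)
  B5:   IN=(all ⊤)   OUT=(all ⊤)
  B6:   IN=(all ⊤)   OUT=(all ⊤)
  B7:   IN=(all ⊤)   OUT={f:+; rest ⊤}
  B8:   IN=(all ⊤)   OUT=(all ⊤)

Merge at B7: IN[B7] = OUT[B6] = {a: ⊤, b: ⊤, c: ⊤, d: ⊤, e: ⊤, f: ⊤}
Applying B7's transfer function to that IN value gives OUT[B7] (row B7 above).

Answer: {a: ⊤, b: ⊤, c: ⊤, d: ⊤, e: ⊤, f: +}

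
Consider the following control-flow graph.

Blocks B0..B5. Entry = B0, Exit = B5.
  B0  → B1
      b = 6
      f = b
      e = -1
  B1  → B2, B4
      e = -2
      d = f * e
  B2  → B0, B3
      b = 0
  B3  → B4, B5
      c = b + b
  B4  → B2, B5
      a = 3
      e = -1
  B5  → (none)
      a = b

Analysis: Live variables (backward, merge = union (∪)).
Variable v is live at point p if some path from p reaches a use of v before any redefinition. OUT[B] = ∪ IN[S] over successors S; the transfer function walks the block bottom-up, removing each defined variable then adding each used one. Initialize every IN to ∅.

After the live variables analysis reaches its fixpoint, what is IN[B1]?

Converged values:
  B0: | IN={} | OUT={b, f}
  B1: | IN={b, f} | OUT={b}
  B2: | IN={} | OUT={b}
  B3: | IN={b} | OUT={b}
  B4: | IN={b} | OUT={b}
  B5: | IN={b} | OUT={}

Merge at B1: OUT[B1] = IN[B2] ⊔ IN[B4] = {b}
Applying B1's transfer function to that OUT value gives IN[B1] (row B1 above).

Answer: {b, f}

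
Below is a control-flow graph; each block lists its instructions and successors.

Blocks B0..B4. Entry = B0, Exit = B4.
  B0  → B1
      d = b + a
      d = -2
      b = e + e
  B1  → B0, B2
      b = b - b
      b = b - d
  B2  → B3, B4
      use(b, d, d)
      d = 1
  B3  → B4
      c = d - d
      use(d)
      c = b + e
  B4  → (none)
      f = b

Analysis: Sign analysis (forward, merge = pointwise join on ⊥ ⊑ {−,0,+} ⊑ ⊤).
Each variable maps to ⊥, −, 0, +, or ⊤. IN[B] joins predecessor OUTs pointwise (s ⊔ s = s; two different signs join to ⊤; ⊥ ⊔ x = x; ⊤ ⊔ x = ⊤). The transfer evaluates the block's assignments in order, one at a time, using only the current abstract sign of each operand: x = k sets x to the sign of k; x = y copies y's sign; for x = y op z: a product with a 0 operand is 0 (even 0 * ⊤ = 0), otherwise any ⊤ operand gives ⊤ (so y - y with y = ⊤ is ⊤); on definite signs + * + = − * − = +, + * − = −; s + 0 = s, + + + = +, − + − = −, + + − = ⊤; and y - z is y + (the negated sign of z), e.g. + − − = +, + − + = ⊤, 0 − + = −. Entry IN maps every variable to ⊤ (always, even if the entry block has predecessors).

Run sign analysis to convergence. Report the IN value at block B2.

Answer: {a: ⊤, b: ⊤, c: ⊤, d: -, e: ⊤, f: ⊤}

Trace:
Converged values:
  B0:  IN=(all ⊤)  OUT={d:-; rest ⊤}
  B1:  IN={d:-; rest ⊤}  OUT={d:-; rest ⊤}
  B2:  IN={d:-; rest ⊤}  OUT={d:+; rest ⊤}
  B3:  IN={d:+; rest ⊤}  OUT={d:+; rest ⊤}
  B4:  IN={d:+; rest ⊤}  OUT={d:+; rest ⊤}

Merge at B2: IN[B2] = OUT[B1] = {a: ⊤, b: ⊤, c: ⊤, d: -, e: ⊤, f: ⊤}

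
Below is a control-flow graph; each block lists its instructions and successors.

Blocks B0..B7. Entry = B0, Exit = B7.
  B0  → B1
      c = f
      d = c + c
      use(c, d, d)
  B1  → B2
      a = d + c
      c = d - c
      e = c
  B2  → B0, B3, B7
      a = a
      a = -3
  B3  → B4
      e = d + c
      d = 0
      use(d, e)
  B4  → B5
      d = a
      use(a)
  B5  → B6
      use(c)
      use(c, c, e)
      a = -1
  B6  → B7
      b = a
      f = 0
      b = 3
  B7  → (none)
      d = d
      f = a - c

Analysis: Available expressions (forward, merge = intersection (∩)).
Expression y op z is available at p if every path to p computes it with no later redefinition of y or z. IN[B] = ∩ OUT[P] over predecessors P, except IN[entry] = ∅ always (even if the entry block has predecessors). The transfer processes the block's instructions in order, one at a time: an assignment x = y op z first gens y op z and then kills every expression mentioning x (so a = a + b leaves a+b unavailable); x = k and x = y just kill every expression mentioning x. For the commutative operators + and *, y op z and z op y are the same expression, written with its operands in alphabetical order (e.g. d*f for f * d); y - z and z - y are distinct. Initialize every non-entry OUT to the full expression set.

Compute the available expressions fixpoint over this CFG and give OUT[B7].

Converged values:
  B0: | IN={} | OUT={c+c}
  B1: | IN={c+c} | OUT={}
  B2: | IN={} | OUT={}
  B3: | IN={} | OUT={}
  B4: | IN={} | OUT={}
  B5: | IN={} | OUT={}
  B6: | IN={} | OUT={}
  B7: | IN={} | OUT={a-c}

Merge at B7: IN[B7] = OUT[B2] ∩ OUT[B6] = {}
Applying B7's transfer function to that IN value gives OUT[B7] (row B7 above).

Answer: {a-c}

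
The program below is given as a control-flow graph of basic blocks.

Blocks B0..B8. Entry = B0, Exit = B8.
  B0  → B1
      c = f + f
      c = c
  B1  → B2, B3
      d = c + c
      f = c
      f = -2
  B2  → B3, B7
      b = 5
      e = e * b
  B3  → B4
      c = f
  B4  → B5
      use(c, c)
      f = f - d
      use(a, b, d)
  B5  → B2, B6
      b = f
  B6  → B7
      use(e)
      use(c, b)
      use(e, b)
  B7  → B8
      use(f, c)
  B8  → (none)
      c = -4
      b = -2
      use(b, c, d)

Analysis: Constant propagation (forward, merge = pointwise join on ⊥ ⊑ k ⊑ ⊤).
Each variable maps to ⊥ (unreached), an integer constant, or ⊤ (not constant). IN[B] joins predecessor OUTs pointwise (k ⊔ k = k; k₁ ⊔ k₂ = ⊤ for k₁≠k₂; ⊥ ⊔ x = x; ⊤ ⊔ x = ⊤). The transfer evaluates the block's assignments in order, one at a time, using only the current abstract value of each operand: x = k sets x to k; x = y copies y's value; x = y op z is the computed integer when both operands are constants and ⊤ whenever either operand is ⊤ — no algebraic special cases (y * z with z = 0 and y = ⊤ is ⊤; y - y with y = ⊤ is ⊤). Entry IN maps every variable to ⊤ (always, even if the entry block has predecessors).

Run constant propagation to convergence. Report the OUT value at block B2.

Answer: {a: ⊤, b: 5, c: ⊤, d: ⊤, e: ⊤, f: ⊤}

Trace:
Converged values:
  B0: | IN=(all ⊤) | OUT=(all ⊤)
  B1: | IN=(all ⊤) | OUT={f:-2; rest ⊤}
  B2: | IN=(all ⊤) | OUT={b:5; rest ⊤}
  B3: | IN=(all ⊤) | OUT=(all ⊤)
  B4: | IN=(all ⊤) | OUT=(all ⊤)
  B5: | IN=(all ⊤) | OUT=(all ⊤)
  B6: | IN=(all ⊤) | OUT=(all ⊤)
  B7: | IN=(all ⊤) | OUT=(all ⊤)
  B8: | IN=(all ⊤) | OUT={b:-2, c:-4; rest ⊤}

Merge at B2: IN[B2] = OUT[B1] ⊔ OUT[B5] = {a: ⊤, b: ⊤, c: ⊤, d: ⊤, e: ⊤, f: ⊤}
Applying B2's transfer function to that IN value gives OUT[B2] (row B2 above).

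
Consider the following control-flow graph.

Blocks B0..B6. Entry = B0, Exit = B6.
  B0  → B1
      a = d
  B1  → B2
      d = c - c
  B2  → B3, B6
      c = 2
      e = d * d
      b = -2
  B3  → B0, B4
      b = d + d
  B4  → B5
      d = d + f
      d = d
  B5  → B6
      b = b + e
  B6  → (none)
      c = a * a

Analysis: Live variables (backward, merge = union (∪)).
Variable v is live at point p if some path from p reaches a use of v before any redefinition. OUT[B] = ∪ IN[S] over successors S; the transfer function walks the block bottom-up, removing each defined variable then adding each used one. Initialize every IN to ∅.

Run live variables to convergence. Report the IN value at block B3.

Answer: {a, c, d, e, f}

Working:
Converged values:
  B0:  IN={c, d, f}  OUT={a, c, f}
  B1:  IN={a, c, f}  OUT={a, d, f}
  B2:  IN={a, d, f}  OUT={a, c, d, e, f}
  B3:  IN={a, c, d, e, f}  OUT={a, b, c, d, e, f}
  B4:  IN={a, b, d, e, f}  OUT={a, b, e}
  B5:  IN={a, b, e}  OUT={a}
  B6:  IN={a}  OUT={}

Merge at B3: OUT[B3] = IN[B0] ⊔ IN[B4] = {a, b, c, d, e, f}
Applying B3's transfer function to that OUT value gives IN[B3] (row B3 above).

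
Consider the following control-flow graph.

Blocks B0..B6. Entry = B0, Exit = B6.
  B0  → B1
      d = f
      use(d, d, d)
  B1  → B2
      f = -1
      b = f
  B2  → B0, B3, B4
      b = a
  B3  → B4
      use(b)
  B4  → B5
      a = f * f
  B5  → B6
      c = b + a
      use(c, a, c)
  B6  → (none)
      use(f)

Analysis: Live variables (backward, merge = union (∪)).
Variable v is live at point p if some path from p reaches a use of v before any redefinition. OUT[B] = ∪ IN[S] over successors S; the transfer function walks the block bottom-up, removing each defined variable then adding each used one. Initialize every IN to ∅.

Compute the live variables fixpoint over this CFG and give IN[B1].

Answer: {a}

Derivation:
Per-block solution:
  B0:   IN={a, f}   OUT={a}
  B1:   IN={a}   OUT={a, f}
  B2:   IN={a, f}   OUT={a, b, f}
  B3:   IN={b, f}   OUT={b, f}
  B4:   IN={b, f}   OUT={a, b, f}
  B5:   IN={a, b, f}   OUT={f}
  B6:   IN={f}   OUT={}

Merge at B1: OUT[B1] = IN[B2] = {a, f}
Applying B1's transfer function to that OUT value gives IN[B1] (row B1 above).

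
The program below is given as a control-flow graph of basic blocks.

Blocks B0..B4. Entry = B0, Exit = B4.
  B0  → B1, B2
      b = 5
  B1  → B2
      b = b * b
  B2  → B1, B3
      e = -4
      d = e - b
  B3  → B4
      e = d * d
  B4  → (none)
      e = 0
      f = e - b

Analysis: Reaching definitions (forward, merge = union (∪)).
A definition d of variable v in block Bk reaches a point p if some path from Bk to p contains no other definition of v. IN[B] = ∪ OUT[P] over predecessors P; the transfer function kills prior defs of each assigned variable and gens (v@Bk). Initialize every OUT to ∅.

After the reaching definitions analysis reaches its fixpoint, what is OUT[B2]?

Answer: {b@B0, b@B1, d@B2, e@B2}

Trace:
Converged values:
  B0: | IN={} | OUT={b@B0}
  B1: | IN={b@B0, b@B1, d@B2, e@B2} | OUT={b@B1, d@B2, e@B2}
  B2: | IN={b@B0, b@B1, d@B2, e@B2} | OUT={b@B0, b@B1, d@B2, e@B2}
  B3: | IN={b@B0, b@B1, d@B2, e@B2} | OUT={b@B0, b@B1, d@B2, e@B3}
  B4: | IN={b@B0, b@B1, d@B2, e@B3} | OUT={b@B0, b@B1, d@B2, e@B4, f@B4}

Merge at B2: IN[B2] = OUT[B0] ⊔ OUT[B1] = {b@B0, b@B1, d@B2, e@B2}
Applying B2's transfer function to that IN value gives OUT[B2] (row B2 above).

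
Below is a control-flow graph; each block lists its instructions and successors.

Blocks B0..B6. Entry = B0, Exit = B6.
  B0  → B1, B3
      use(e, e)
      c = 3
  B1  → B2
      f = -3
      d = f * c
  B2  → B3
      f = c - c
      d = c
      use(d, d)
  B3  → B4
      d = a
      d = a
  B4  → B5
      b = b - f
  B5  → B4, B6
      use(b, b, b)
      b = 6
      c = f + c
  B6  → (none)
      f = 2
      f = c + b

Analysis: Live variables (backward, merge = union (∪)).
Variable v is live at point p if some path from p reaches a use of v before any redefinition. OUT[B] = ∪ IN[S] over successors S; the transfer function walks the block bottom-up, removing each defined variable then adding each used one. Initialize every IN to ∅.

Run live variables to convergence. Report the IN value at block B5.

Answer: {b, c, f}

Working:
Converged values:
  B0:  IN={a, b, e, f}  OUT={a, b, c, f}
  B1:  IN={a, b, c}  OUT={a, b, c}
  B2:  IN={a, b, c}  OUT={a, b, c, f}
  B3:  IN={a, b, c, f}  OUT={b, c, f}
  B4:  IN={b, c, f}  OUT={b, c, f}
  B5:  IN={b, c, f}  OUT={b, c, f}
  B6:  IN={b, c}  OUT={}

Merge at B5: OUT[B5] = IN[B4] ⊔ IN[B6] = {b, c, f}
Applying B5's transfer function to that OUT value gives IN[B5] (row B5 above).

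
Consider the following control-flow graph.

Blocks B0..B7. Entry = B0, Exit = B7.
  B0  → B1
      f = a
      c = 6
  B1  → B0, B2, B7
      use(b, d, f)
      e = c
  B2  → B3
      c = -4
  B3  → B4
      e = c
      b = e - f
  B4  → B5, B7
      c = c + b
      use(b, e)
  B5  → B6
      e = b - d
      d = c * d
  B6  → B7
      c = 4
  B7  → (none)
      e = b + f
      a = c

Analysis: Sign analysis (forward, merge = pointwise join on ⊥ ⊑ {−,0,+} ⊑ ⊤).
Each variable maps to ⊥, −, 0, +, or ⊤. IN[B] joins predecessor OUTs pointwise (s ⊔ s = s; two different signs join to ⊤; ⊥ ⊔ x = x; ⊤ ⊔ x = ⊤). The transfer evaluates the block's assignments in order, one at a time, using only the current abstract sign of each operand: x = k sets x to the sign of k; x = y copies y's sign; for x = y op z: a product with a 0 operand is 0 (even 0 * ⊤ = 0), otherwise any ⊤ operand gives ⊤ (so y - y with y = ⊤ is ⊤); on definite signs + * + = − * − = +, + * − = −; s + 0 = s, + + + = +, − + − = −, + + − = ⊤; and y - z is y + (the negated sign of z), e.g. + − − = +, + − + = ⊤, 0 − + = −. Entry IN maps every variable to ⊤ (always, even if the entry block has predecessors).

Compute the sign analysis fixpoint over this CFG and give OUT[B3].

Answer: {a: ⊤, b: ⊤, c: -, d: ⊤, e: -, f: ⊤}

Trace:
Fixpoint table:
  B0: | IN=(all ⊤) | OUT={c:+; rest ⊤}
  B1: | IN={c:+; rest ⊤} | OUT={c:+, e:+; rest ⊤}
  B2: | IN={c:+, e:+; rest ⊤} | OUT={c:-, e:+; rest ⊤}
  B3: | IN={c:-, e:+; rest ⊤} | OUT={c:-, e:-; rest ⊤}
  B4: | IN={c:-, e:-; rest ⊤} | OUT={e:-; rest ⊤}
  B5: | IN={e:-; rest ⊤} | OUT=(all ⊤)
  B6: | IN=(all ⊤) | OUT={c:+; rest ⊤}
  B7: | IN=(all ⊤) | OUT=(all ⊤)

Merge at B3: IN[B3] = OUT[B2] = {a: ⊤, b: ⊤, c: -, d: ⊤, e: +, f: ⊤}
Applying B3's transfer function to that IN value gives OUT[B3] (row B3 above).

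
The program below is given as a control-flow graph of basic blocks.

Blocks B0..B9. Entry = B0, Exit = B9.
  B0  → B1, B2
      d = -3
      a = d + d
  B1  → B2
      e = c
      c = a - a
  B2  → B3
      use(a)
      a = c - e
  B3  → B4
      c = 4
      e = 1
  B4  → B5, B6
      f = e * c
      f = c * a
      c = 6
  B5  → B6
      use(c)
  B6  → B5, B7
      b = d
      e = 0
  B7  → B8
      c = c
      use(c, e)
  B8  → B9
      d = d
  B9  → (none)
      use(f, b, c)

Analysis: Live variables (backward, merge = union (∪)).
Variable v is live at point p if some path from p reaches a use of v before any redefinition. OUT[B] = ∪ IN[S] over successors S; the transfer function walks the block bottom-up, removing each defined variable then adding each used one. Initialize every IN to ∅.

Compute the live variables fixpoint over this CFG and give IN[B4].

Answer: {a, c, d, e}

Trace:
Per-block solution:
  B0:  IN={c, e}  OUT={a, c, d, e}
  B1:  IN={a, c, d}  OUT={a, c, d, e}
  B2:  IN={a, c, d, e}  OUT={a, d}
  B3:  IN={a, d}  OUT={a, c, d, e}
  B4:  IN={a, c, d, e}  OUT={c, d, f}
  B5:  IN={c, d, f}  OUT={c, d, f}
  B6:  IN={c, d, f}  OUT={b, c, d, e, f}
  B7:  IN={b, c, d, e, f}  OUT={b, c, d, f}
  B8:  IN={b, c, d, f}  OUT={b, c, f}
  B9:  IN={b, c, f}  OUT={}

Merge at B4: OUT[B4] = IN[B5] ⊔ IN[B6] = {c, d, f}
Applying B4's transfer function to that OUT value gives IN[B4] (row B4 above).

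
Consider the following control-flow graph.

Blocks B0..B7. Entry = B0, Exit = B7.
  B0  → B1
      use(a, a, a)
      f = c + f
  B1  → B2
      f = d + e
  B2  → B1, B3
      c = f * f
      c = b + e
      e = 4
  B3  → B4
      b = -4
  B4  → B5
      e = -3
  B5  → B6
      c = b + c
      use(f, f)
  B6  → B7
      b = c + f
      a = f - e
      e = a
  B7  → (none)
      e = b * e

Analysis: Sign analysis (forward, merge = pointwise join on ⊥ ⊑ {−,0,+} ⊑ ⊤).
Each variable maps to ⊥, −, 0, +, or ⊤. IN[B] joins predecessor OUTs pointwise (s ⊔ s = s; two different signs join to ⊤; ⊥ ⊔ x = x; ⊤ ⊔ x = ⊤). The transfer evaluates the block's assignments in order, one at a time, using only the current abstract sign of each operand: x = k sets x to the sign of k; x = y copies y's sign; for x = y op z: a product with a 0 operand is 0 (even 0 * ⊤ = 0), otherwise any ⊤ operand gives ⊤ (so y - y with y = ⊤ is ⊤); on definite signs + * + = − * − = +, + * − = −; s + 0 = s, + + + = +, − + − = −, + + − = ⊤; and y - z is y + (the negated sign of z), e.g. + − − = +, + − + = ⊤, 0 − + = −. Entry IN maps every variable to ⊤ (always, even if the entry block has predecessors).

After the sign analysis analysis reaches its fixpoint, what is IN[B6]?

Fixpoint table:
  B0:  IN=(all ⊤)  OUT=(all ⊤)
  B1:  IN=(all ⊤)  OUT=(all ⊤)
  B2:  IN=(all ⊤)  OUT={e:+; rest ⊤}
  B3:  IN={e:+; rest ⊤}  OUT={b:-, e:+; rest ⊤}
  B4:  IN={b:-, e:+; rest ⊤}  OUT={b:-, e:-; rest ⊤}
  B5:  IN={b:-, e:-; rest ⊤}  OUT={b:-, e:-; rest ⊤}
  B6:  IN={b:-, e:-; rest ⊤}  OUT=(all ⊤)
  B7:  IN=(all ⊤)  OUT=(all ⊤)

Merge at B6: IN[B6] = OUT[B5] = {a: ⊤, b: -, c: ⊤, d: ⊤, e: -, f: ⊤}

Answer: {a: ⊤, b: -, c: ⊤, d: ⊤, e: -, f: ⊤}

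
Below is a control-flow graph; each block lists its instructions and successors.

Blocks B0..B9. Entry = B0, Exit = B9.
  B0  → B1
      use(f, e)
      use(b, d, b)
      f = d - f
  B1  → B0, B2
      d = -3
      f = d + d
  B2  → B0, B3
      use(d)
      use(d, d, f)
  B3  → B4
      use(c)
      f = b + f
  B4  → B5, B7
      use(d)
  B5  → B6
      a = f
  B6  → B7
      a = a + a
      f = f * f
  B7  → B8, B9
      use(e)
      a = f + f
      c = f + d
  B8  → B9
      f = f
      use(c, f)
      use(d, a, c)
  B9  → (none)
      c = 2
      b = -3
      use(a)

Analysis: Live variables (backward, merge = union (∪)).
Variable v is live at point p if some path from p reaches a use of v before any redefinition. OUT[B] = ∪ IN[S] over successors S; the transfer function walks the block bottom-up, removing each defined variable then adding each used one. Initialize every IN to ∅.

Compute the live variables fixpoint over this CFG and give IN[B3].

Answer: {b, c, d, e, f}

Trace:
Fixpoint table:
  B0:   IN={b, c, d, e, f}   OUT={b, c, e}
  B1:   IN={b, c, e}   OUT={b, c, d, e, f}
  B2:   IN={b, c, d, e, f}   OUT={b, c, d, e, f}
  B3:   IN={b, c, d, e, f}   OUT={d, e, f}
  B4:   IN={d, e, f}   OUT={d, e, f}
  B5:   IN={d, e, f}   OUT={a, d, e, f}
  B6:   IN={a, d, e, f}   OUT={d, e, f}
  B7:   IN={d, e, f}   OUT={a, c, d, f}
  B8:   IN={a, c, d, f}   OUT={a}
  B9:   IN={a}   OUT={}

Merge at B3: OUT[B3] = IN[B4] = {d, e, f}
Applying B3's transfer function to that OUT value gives IN[B3] (row B3 above).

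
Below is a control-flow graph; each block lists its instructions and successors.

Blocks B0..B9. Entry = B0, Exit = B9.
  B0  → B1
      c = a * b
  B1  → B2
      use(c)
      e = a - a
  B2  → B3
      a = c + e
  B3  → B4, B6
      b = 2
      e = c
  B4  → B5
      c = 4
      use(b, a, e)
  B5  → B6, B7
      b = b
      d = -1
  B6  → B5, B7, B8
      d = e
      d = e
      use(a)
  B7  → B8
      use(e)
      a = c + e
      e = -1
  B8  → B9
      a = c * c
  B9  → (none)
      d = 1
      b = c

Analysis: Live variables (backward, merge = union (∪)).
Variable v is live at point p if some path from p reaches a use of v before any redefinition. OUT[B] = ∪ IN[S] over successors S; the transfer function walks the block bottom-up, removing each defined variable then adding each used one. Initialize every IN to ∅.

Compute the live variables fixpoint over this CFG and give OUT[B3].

Answer: {a, b, c, e}

Derivation:
Converged values:
  B0:  IN={a, b}  OUT={a, c}
  B1:  IN={a, c}  OUT={c, e}
  B2:  IN={c, e}  OUT={a, c}
  B3:  IN={a, c}  OUT={a, b, c, e}
  B4:  IN={a, b, e}  OUT={a, b, c, e}
  B5:  IN={a, b, c, e}  OUT={a, b, c, e}
  B6:  IN={a, b, c, e}  OUT={a, b, c, e}
  B7:  IN={c, e}  OUT={c}
  B8:  IN={c}  OUT={c}
  B9:  IN={c}  OUT={}

Merge at B3: OUT[B3] = IN[B4] ⊔ IN[B6] = {a, b, c, e}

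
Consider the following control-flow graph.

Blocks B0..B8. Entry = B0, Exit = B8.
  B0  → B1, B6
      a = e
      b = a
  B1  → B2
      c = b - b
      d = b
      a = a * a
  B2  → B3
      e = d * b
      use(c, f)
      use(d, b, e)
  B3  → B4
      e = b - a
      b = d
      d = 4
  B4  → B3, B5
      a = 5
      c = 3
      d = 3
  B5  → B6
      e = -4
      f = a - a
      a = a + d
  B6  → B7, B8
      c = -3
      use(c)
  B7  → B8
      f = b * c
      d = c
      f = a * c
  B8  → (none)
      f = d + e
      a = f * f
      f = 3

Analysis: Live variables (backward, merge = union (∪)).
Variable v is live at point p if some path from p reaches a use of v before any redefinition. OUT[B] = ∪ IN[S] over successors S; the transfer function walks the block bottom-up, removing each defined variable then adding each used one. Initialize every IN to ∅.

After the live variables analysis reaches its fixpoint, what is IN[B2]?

Answer: {a, b, c, d, f}

Trace:
Converged values:
  B0:  IN={d, e, f}  OUT={a, b, d, e, f}
  B1:  IN={a, b, f}  OUT={a, b, c, d, f}
  B2:  IN={a, b, c, d, f}  OUT={a, b, d}
  B3:  IN={a, b, d}  OUT={b}
  B4:  IN={b}  OUT={a, b, d}
  B5:  IN={a, b, d}  OUT={a, b, d, e}
  B6:  IN={a, b, d, e}  OUT={a, b, c, d, e}
  B7:  IN={a, b, c, e}  OUT={d, e}
  B8:  IN={d, e}  OUT={}

Merge at B2: OUT[B2] = IN[B3] = {a, b, d}
Applying B2's transfer function to that OUT value gives IN[B2] (row B2 above).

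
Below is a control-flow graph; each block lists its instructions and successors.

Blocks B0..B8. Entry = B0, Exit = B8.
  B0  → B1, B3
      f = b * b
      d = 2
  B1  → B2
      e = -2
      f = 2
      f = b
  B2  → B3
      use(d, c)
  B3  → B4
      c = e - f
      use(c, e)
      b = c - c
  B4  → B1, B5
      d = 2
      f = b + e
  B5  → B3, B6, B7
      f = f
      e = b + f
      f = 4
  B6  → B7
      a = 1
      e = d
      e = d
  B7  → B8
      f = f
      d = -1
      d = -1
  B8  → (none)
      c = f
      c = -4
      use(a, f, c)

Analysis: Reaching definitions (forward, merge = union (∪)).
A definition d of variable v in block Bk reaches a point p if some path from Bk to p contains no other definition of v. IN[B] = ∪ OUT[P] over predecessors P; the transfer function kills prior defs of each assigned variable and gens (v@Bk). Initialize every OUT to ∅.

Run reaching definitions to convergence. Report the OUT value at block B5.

Answer: {b@B3, c@B3, d@B4, e@B5, f@B5}

Working:
Fixpoint table:
  B0: | IN={} | OUT={d@B0, f@B0}
  B1: | IN={b@B3, c@B3, d@B0, d@B4, e@B1, e@B5, f@B0, f@B4} | OUT={b@B3, c@B3, d@B0, d@B4, e@B1, f@B1}
  B2: | IN={b@B3, c@B3, d@B0, d@B4, e@B1, f@B1} | OUT={b@B3, c@B3, d@B0, d@B4, e@B1, f@B1}
  B3: | IN={b@B3, c@B3, d@B0, d@B4, e@B1, e@B5, f@B0, f@B1, f@B5} | OUT={b@B3, c@B3, d@B0, d@B4, e@B1, e@B5, f@B0, f@B1, f@B5}
  B4: | IN={b@B3, c@B3, d@B0, d@B4, e@B1, e@B5, f@B0, f@B1, f@B5} | OUT={b@B3, c@B3, d@B4, e@B1, e@B5, f@B4}
  B5: | IN={b@B3, c@B3, d@B4, e@B1, e@B5, f@B4} | OUT={b@B3, c@B3, d@B4, e@B5, f@B5}
  B6: | IN={b@B3, c@B3, d@B4, e@B5, f@B5} | OUT={a@B6, b@B3, c@B3, d@B4, e@B6, f@B5}
  B7: | IN={a@B6, b@B3, c@B3, d@B4, e@B5, e@B6, f@B5} | OUT={a@B6, b@B3, c@B3, d@B7, e@B5, e@B6, f@B7}
  B8: | IN={a@B6, b@B3, c@B3, d@B7, e@B5, e@B6, f@B7} | OUT={a@B6, b@B3, c@B8, d@B7, e@B5, e@B6, f@B7}

Merge at B5: IN[B5] = OUT[B4] = {b@B3, c@B3, d@B4, e@B1, e@B5, f@B4}
Applying B5's transfer function to that IN value gives OUT[B5] (row B5 above).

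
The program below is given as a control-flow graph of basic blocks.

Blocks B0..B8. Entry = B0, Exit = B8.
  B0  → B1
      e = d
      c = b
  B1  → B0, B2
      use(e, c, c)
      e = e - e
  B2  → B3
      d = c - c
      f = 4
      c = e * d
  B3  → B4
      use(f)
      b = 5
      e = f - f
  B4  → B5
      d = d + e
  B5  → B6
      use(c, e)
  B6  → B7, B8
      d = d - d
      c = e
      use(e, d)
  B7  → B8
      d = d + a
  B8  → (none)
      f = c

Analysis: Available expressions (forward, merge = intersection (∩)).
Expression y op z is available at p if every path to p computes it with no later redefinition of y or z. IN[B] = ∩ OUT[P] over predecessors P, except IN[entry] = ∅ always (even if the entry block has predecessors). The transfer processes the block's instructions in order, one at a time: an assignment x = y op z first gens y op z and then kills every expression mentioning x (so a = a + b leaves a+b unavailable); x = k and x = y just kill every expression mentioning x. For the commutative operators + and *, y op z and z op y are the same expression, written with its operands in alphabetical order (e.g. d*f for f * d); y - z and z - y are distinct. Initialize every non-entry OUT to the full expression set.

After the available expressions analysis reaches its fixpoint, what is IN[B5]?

Converged values:
  B0:   IN={}   OUT={}
  B1:   IN={}   OUT={}
  B2:   IN={}   OUT={d*e}
  B3:   IN={d*e}   OUT={f-f}
  B4:   IN={f-f}   OUT={f-f}
  B5:   IN={f-f}   OUT={f-f}
  B6:   IN={f-f}   OUT={f-f}
  B7:   IN={f-f}   OUT={f-f}
  B8:   IN={f-f}   OUT={}

Merge at B5: IN[B5] = OUT[B4] = {f-f}

Answer: {f-f}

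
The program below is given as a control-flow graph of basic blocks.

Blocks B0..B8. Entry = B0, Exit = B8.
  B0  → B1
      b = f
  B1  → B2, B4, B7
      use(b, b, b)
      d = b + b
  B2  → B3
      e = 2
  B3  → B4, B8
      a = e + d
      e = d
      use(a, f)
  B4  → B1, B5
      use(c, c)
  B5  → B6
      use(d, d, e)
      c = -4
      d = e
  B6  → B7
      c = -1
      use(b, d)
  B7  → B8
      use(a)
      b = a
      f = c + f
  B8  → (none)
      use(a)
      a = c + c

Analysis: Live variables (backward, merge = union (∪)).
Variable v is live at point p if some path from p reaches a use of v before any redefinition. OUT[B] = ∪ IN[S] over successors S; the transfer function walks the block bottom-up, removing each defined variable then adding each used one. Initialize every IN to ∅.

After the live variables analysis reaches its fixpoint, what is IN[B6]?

Answer: {a, b, d, f}

Working:
Per-block solution:
  B0: | IN={a, c, e, f} | OUT={a, b, c, e, f}
  B1: | IN={a, b, c, e, f} | OUT={a, b, c, d, e, f}
  B2: | IN={b, c, d, f} | OUT={b, c, d, e, f}
  B3: | IN={b, c, d, e, f} | OUT={a, b, c, d, e, f}
  B4: | IN={a, b, c, d, e, f} | OUT={a, b, c, d, e, f}
  B5: | IN={a, b, d, e, f} | OUT={a, b, d, f}
  B6: | IN={a, b, d, f} | OUT={a, c, f}
  B7: | IN={a, c, f} | OUT={a, c}
  B8: | IN={a, c} | OUT={}

Merge at B6: OUT[B6] = IN[B7] = {a, c, f}
Applying B6's transfer function to that OUT value gives IN[B6] (row B6 above).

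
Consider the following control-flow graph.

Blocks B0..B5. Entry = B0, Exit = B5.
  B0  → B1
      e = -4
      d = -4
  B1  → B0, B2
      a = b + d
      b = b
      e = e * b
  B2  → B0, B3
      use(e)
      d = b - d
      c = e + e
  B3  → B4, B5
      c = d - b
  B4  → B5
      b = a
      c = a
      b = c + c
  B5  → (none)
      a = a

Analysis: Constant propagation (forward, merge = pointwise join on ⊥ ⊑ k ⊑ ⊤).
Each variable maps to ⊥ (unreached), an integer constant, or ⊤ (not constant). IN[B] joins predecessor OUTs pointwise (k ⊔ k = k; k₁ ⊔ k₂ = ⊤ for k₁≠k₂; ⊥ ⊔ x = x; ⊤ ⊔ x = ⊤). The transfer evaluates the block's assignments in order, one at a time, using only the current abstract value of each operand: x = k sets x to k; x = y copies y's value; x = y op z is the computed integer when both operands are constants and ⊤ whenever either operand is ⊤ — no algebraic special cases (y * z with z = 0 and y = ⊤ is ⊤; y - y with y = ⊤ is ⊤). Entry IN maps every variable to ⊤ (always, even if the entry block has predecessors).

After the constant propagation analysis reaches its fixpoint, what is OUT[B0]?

Fixpoint table:
  B0:   IN=(all ⊤)   OUT={d:-4, e:-4; rest ⊤}
  B1:   IN={d:-4, e:-4; rest ⊤}   OUT={d:-4; rest ⊤}
  B2:   IN={d:-4; rest ⊤}   OUT=(all ⊤)
  B3:   IN=(all ⊤)   OUT=(all ⊤)
  B4:   IN=(all ⊤)   OUT=(all ⊤)
  B5:   IN=(all ⊤)   OUT=(all ⊤)

Merge at B0 (entry node, so the boundary value (all ⊤) is joined with the incoming edge(s)): IN[B0] = (all ⊤) ⊔ OUT[B1] ⊔ OUT[B2] = {a: ⊤, b: ⊤, c: ⊤, d: ⊤, e: ⊤, f: ⊤}
Applying B0's transfer function to that IN value gives OUT[B0] (row B0 above).

Answer: {a: ⊤, b: ⊤, c: ⊤, d: -4, e: -4, f: ⊤}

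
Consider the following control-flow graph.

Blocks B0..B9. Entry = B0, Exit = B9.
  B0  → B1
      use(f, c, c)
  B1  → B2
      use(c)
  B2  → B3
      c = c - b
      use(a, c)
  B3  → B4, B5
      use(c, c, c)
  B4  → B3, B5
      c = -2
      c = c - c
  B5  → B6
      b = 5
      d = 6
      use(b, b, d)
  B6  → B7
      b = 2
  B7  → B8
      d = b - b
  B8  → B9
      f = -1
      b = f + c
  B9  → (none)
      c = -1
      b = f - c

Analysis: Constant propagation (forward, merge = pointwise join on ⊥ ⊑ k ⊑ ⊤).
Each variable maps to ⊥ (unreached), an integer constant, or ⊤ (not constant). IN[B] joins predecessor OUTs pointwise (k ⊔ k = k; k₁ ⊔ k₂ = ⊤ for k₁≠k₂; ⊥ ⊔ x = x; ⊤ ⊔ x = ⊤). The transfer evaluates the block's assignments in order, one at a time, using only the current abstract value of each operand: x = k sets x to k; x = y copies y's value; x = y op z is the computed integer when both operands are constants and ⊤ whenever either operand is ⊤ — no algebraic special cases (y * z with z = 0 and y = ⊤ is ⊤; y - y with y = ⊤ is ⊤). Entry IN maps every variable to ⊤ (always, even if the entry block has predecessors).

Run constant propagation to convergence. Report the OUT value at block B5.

Answer: {a: ⊤, b: 5, c: ⊤, d: 6, e: ⊤, f: ⊤}

Derivation:
Fixpoint table:
  B0:  IN=(all ⊤)  OUT=(all ⊤)
  B1:  IN=(all ⊤)  OUT=(all ⊤)
  B2:  IN=(all ⊤)  OUT=(all ⊤)
  B3:  IN=(all ⊤)  OUT=(all ⊤)
  B4:  IN=(all ⊤)  OUT={c:0; rest ⊤}
  B5:  IN=(all ⊤)  OUT={b:5, d:6; rest ⊤}
  B6:  IN={b:5, d:6; rest ⊤}  OUT={b:2, d:6; rest ⊤}
  B7:  IN={b:2, d:6; rest ⊤}  OUT={b:2, d:0; rest ⊤}
  B8:  IN={b:2, d:0; rest ⊤}  OUT={d:0, f:-1; rest ⊤}
  B9:  IN={d:0, f:-1; rest ⊤}  OUT={b:0, c:-1, d:0, f:-1; rest ⊤}

Merge at B5: IN[B5] = OUT[B3] ⊔ OUT[B4] = {a: ⊤, b: ⊤, c: ⊤, d: ⊤, e: ⊤, f: ⊤}
Applying B5's transfer function to that IN value gives OUT[B5] (row B5 above).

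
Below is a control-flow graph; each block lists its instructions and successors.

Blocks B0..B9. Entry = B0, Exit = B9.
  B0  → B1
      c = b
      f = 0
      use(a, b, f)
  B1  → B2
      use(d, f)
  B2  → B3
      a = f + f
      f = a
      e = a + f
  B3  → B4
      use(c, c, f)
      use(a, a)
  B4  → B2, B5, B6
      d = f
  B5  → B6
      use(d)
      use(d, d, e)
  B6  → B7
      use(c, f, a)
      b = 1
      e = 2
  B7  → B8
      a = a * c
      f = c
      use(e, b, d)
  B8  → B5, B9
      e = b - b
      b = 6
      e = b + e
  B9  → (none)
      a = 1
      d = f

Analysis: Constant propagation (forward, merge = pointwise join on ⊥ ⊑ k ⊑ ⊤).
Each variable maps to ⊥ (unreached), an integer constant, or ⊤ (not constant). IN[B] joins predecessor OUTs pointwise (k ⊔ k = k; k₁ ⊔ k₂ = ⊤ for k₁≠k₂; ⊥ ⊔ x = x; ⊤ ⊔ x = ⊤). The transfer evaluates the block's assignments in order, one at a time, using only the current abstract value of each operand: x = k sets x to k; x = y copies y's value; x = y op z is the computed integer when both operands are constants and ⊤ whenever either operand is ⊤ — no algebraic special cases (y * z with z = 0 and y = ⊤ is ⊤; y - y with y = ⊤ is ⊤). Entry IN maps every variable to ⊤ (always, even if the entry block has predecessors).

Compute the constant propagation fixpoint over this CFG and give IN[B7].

Answer: {a: ⊤, b: 1, c: ⊤, d: 0, e: 2, f: ⊤}

Working:
Per-block solution:
  B0: | IN=(all ⊤) | OUT={f:0; rest ⊤}
  B1: | IN={f:0; rest ⊤} | OUT={f:0; rest ⊤}
  B2: | IN={f:0; rest ⊤} | OUT={a:0, e:0, f:0; rest ⊤}
  B3: | IN={a:0, e:0, f:0; rest ⊤} | OUT={a:0, e:0, f:0; rest ⊤}
  B4: | IN={a:0, e:0, f:0; rest ⊤} | OUT={a:0, d:0, e:0, f:0; rest ⊤}
  B5: | IN={d:0; rest ⊤} | OUT={d:0; rest ⊤}
  B6: | IN={d:0; rest ⊤} | OUT={b:1, d:0, e:2; rest ⊤}
  B7: | IN={b:1, d:0, e:2; rest ⊤} | OUT={b:1, d:0, e:2; rest ⊤}
  B8: | IN={b:1, d:0, e:2; rest ⊤} | OUT={b:6, d:0, e:6; rest ⊤}
  B9: | IN={b:6, d:0, e:6; rest ⊤} | OUT={a:1, b:6, e:6; rest ⊤}

Merge at B7: IN[B7] = OUT[B6] = {a: ⊤, b: 1, c: ⊤, d: 0, e: 2, f: ⊤}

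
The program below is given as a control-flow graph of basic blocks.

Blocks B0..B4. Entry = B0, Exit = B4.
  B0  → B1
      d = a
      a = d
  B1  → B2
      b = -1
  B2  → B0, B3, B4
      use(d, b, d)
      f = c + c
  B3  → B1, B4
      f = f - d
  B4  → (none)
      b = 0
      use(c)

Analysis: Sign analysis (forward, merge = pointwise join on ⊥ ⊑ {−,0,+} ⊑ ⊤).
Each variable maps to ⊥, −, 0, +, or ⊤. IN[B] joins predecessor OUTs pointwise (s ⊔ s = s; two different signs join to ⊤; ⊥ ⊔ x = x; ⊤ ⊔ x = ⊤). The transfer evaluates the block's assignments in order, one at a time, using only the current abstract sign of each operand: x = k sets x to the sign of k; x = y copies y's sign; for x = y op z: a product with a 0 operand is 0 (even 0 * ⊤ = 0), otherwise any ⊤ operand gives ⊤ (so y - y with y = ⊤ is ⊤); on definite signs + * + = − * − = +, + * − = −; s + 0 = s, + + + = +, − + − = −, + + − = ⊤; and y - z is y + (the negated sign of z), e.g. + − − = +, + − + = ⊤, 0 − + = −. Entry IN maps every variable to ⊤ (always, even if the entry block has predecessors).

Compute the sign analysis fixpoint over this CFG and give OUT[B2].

Answer: {a: ⊤, b: -, c: ⊤, d: ⊤, e: ⊤, f: ⊤}

Working:
Converged values:
  B0:   IN=(all ⊤)   OUT=(all ⊤)
  B1:   IN=(all ⊤)   OUT={b:-; rest ⊤}
  B2:   IN={b:-; rest ⊤}   OUT={b:-; rest ⊤}
  B3:   IN={b:-; rest ⊤}   OUT={b:-; rest ⊤}
  B4:   IN={b:-; rest ⊤}   OUT={b:0; rest ⊤}

Merge at B2: IN[B2] = OUT[B1] = {a: ⊤, b: -, c: ⊤, d: ⊤, e: ⊤, f: ⊤}
Applying B2's transfer function to that IN value gives OUT[B2] (row B2 above).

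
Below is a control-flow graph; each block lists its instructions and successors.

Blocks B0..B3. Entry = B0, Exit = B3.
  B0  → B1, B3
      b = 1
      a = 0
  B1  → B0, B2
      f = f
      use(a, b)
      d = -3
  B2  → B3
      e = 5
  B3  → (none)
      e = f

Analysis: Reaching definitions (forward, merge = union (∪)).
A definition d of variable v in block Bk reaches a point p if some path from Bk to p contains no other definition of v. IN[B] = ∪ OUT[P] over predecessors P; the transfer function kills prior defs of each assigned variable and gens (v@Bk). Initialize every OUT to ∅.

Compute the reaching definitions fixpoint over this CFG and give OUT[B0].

Answer: {a@B0, b@B0, d@B1, f@B1}

Working:
Fixpoint table:
  B0:  IN={a@B0, b@B0, d@B1, f@B1}  OUT={a@B0, b@B0, d@B1, f@B1}
  B1:  IN={a@B0, b@B0, d@B1, f@B1}  OUT={a@B0, b@B0, d@B1, f@B1}
  B2:  IN={a@B0, b@B0, d@B1, f@B1}  OUT={a@B0, b@B0, d@B1, e@B2, f@B1}
  B3:  IN={a@B0, b@B0, d@B1, e@B2, f@B1}  OUT={a@B0, b@B0, d@B1, e@B3, f@B1}

Merge at B0 (entry node, so the boundary value {} is joined with the incoming edge(s)): IN[B0] = {} ⊔ OUT[B1] = {a@B0, b@B0, d@B1, f@B1}
Applying B0's transfer function to that IN value gives OUT[B0] (row B0 above).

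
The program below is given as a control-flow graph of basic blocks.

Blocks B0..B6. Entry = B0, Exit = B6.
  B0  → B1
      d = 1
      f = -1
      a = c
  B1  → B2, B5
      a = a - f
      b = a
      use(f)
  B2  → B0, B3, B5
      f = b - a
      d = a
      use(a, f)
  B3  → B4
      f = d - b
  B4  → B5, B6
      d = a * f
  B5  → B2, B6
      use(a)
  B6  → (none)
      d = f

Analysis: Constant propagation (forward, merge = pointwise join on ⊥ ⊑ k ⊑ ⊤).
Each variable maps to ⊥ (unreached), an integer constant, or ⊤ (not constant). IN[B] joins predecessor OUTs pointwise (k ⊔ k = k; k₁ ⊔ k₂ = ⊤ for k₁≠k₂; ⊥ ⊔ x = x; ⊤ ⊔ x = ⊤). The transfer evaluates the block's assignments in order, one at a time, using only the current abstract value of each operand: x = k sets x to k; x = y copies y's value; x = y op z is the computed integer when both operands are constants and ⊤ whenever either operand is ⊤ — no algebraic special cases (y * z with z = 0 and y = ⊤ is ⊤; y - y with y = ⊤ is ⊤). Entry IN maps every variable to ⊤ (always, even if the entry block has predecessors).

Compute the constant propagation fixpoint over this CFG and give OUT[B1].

Answer: {a: ⊤, b: ⊤, c: ⊤, d: 1, e: ⊤, f: -1}

Derivation:
Per-block solution:
  B0:  IN=(all ⊤)  OUT={d:1, f:-1; rest ⊤}
  B1:  IN={d:1, f:-1; rest ⊤}  OUT={d:1, f:-1; rest ⊤}
  B2:  IN=(all ⊤)  OUT=(all ⊤)
  B3:  IN=(all ⊤)  OUT=(all ⊤)
  B4:  IN=(all ⊤)  OUT=(all ⊤)
  B5:  IN=(all ⊤)  OUT=(all ⊤)
  B6:  IN=(all ⊤)  OUT=(all ⊤)

Merge at B1: IN[B1] = OUT[B0] = {a: ⊤, b: ⊤, c: ⊤, d: 1, e: ⊤, f: -1}
Applying B1's transfer function to that IN value gives OUT[B1] (row B1 above).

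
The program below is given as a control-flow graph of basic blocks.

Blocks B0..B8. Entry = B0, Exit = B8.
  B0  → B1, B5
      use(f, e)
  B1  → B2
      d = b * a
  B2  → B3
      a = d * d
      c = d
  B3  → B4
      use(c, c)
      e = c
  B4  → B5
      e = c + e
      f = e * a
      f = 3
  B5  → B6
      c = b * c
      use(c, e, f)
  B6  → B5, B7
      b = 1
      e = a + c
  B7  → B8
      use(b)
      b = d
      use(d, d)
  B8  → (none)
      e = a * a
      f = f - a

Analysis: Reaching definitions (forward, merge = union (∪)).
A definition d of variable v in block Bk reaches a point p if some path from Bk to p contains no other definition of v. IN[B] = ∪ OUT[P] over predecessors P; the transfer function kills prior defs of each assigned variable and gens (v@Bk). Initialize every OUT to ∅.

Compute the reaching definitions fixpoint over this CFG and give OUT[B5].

Per-block solution:
  B0: | IN={} | OUT={}
  B1: | IN={} | OUT={d@B1}
  B2: | IN={d@B1} | OUT={a@B2, c@B2, d@B1}
  B3: | IN={a@B2, c@B2, d@B1} | OUT={a@B2, c@B2, d@B1, e@B3}
  B4: | IN={a@B2, c@B2, d@B1, e@B3} | OUT={a@B2, c@B2, d@B1, e@B4, f@B4}
  B5: | IN={a@B2, b@B6, c@B2, c@B5, d@B1, e@B4, e@B6, f@B4} | OUT={a@B2, b@B6, c@B5, d@B1, e@B4, e@B6, f@B4}
  B6: | IN={a@B2, b@B6, c@B5, d@B1, e@B4, e@B6, f@B4} | OUT={a@B2, b@B6, c@B5, d@B1, e@B6, f@B4}
  B7: | IN={a@B2, b@B6, c@B5, d@B1, e@B6, f@B4} | OUT={a@B2, b@B7, c@B5, d@B1, e@B6, f@B4}
  B8: | IN={a@B2, b@B7, c@B5, d@B1, e@B6, f@B4} | OUT={a@B2, b@B7, c@B5, d@B1, e@B8, f@B8}

Merge at B5: IN[B5] = OUT[B0] ⊔ OUT[B4] ⊔ OUT[B6] = {a@B2, b@B6, c@B2, c@B5, d@B1, e@B4, e@B6, f@B4}
Applying B5's transfer function to that IN value gives OUT[B5] (row B5 above).

Answer: {a@B2, b@B6, c@B5, d@B1, e@B4, e@B6, f@B4}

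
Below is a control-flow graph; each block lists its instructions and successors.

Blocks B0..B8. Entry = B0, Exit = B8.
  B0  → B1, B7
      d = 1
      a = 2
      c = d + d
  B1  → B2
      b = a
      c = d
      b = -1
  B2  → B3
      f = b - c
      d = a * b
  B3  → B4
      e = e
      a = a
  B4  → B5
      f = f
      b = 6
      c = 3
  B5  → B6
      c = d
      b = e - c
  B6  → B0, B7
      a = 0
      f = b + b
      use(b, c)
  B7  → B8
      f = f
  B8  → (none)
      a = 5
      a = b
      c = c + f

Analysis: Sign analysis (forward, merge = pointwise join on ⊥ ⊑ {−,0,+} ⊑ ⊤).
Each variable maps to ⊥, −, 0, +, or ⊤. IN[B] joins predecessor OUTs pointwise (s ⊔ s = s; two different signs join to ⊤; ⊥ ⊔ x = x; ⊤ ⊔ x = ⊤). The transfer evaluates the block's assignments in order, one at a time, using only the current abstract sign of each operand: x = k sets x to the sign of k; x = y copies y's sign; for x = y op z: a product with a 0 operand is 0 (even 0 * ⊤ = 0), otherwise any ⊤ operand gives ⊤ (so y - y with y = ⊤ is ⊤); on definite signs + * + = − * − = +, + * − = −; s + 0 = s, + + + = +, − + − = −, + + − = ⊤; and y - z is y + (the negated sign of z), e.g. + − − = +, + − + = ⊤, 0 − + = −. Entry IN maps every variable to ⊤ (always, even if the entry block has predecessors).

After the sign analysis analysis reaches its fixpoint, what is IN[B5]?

Answer: {a: +, b: +, c: +, d: -, e: ⊤, f: -}

Trace:
Per-block solution:
  B0:  IN=(all ⊤)  OUT={a:+, c:+, d:+; rest ⊤}
  B1:  IN={a:+, c:+, d:+; rest ⊤}  OUT={a:+, b:-, c:+, d:+; rest ⊤}
  B2:  IN={a:+, b:-, c:+, d:+; rest ⊤}  OUT={a:+, b:-, c:+, d:-, f:-; rest ⊤}
  B3:  IN={a:+, b:-, c:+, d:-, f:-; rest ⊤}  OUT={a:+, b:-, c:+, d:-, f:-; rest ⊤}
  B4:  IN={a:+, b:-, c:+, d:-, f:-; rest ⊤}  OUT={a:+, b:+, c:+, d:-, f:-; rest ⊤}
  B5:  IN={a:+, b:+, c:+, d:-, f:-; rest ⊤}  OUT={a:+, c:-, d:-, f:-; rest ⊤}
  B6:  IN={a:+, c:-, d:-, f:-; rest ⊤}  OUT={a:0, c:-, d:-; rest ⊤}
  B7:  IN=(all ⊤)  OUT=(all ⊤)
  B8:  IN=(all ⊤)  OUT=(all ⊤)

Merge at B5: IN[B5] = OUT[B4] = {a: +, b: +, c: +, d: -, e: ⊤, f: -}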